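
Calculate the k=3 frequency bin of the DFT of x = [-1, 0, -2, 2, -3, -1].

X[3] = Σ(n=0 to 5) x[n] · ω_6^(3n) where ω_6 = e^(-2πi/6)
= (-1)·ω_6^0 + (0)·ω_6^3 + (-2)·ω_6^6 + (2)·ω_6^9 + (-3)·ω_6^12 + (-1)·ω_6^15

X[3] = -7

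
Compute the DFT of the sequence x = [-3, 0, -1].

X[k] = Σ(n=0 to 2) x[n] · ω_3^(nk)
where ω_3 = e^(-2πi/3)

Computing each X[k]:
X[0] = -4
X[1] = -2.5000-0.8660i
X[2] = -2.5000+0.8660i

X = [-4, -2.5000-0.8660i, -2.5000+0.8660i]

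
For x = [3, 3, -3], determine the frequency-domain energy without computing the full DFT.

Parseval: Σ|x[n]|² = (1/N)Σ|X[k]|², so Σ|X[k]|² = N·Σ|x[n]|² = 3·27.0000

Σ|X[k]|² = N·Σ|x[n]|² = 3·27.0000 = 81.0000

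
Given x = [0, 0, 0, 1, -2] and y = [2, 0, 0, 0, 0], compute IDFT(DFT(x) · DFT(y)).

(x ⊛ y)[n] = Σ(m=0 to 4) x[m] · y[(n-m) mod 5]

Computing each output sample:
(x ⊛ y)[0] = 0
(x ⊛ y)[1] = 0
(x ⊛ y)[2] = 0
(x ⊛ y)[3] = 2
(x ⊛ y)[4] = -4

x ⊛ y = [0, 0, 0, 2, -4]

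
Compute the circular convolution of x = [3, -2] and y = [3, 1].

(x ⊛ y)[n] = Σ(m=0 to 1) x[m] · y[(n-m) mod 2]

Computing each output sample:
(x ⊛ y)[0] = 7
(x ⊛ y)[1] = -3

x ⊛ y = [7, -3]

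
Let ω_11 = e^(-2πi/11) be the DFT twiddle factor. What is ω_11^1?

ω_11^1 = e^(-2πi·1/11)
= cos(-2π·1/11) + i·sin(-2π·1/11)
= cos(-2π/11) + i·sin(-2π/11)

ω_11^1 = cos(-2π/11) + i·sin(-2π/11) = 0.8413-0.5406i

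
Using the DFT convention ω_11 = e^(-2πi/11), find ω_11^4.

ω_11^4 = e^(-2πi·4/11)
= cos(-2π·4/11) + i·sin(-2π·4/11)
= cos(-8π/11) + i·sin(-8π/11)

ω_11^4 = cos(-8π/11) + i·sin(-8π/11) = -0.6549-0.7557i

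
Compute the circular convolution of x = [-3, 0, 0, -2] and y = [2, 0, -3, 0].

(x ⊛ y)[n] = Σ(m=0 to 3) x[m] · y[(n-m) mod 4]

Computing each output sample:
(x ⊛ y)[0] = -6
(x ⊛ y)[1] = 6
(x ⊛ y)[2] = 9
(x ⊛ y)[3] = -4

x ⊛ y = [-6, 6, 9, -4]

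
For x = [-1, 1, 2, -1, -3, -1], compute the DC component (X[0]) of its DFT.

X[0] = Σ(n=0 to 5) x[n] · ω_6^0 = Σ x[n]
= (-1) + (1) + (2) + (-1) + (-3) + (-1)

X[0] = -3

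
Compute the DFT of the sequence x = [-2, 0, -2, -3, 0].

X[k] = Σ(n=0 to 4) x[n] · ω_5^(nk)
where ω_5 = e^(-2πi/5)

Computing each X[k]:
X[0] = -7
X[1] = 2.0451-0.5878i
X[2] = -3.5451+0.9511i
X[3] = -3.5451-0.9511i
X[4] = 2.0451+0.5878i

X = [-7, 2.0451-0.5878i, -3.5451+0.9511i, -3.5451-0.9511i, 2.0451+0.5878i]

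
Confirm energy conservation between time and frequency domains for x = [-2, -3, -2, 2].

Time domain:
Σ|x[n]|² = |-2|² + |-3|² + |-2|² + |2|² = 21.0000

Frequency domain:
(1/4)Σ|X[k]|² = (1/4)(|-5|² + |5i|² + |-3|² + |-5i|²) = (1/4)·84.0000 = 21.0000

Both sides agree, confirming Parseval's theorem.

Σ|x[n]|² = (1/N)Σ|X[k]|² = 21.0000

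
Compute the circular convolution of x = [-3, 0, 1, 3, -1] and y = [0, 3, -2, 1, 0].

(x ⊛ y)[n] = Σ(m=0 to 4) x[m] · y[(n-m) mod 5]

Computing each output sample:
(x ⊛ y)[0] = -8
(x ⊛ y)[1] = -4
(x ⊛ y)[2] = 5
(x ⊛ y)[3] = 0
(x ⊛ y)[4] = 7

x ⊛ y = [-8, -4, 5, 0, 7]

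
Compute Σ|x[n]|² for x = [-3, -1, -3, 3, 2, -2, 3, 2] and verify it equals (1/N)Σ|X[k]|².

Time domain:
Σ|x[n]|² = |-3|² + |-1|² + |-3|² + |3|² + |2|² + |-2|² + |3|² + |2|² = 49.0000

Frequency domain:
(1/8)Σ|X[k]|² = (1/8)(|1|² + |-5.0000+4.5858i|² + |-1+8i|² + |-5.0000-7.4142i|² + |-3|² + |-5.0000+7.4142i|² + |-1-8i|² + |-5.0000-4.5858i|²) = (1/8)·392.0000 = 49.0000

Both sides agree, confirming Parseval's theorem.

Σ|x[n]|² = (1/N)Σ|X[k]|² = 49.0000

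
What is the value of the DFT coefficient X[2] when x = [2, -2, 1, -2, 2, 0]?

X[2] = Σ(n=0 to 5) x[n] · ω_6^(2n) where ω_6 = e^(-2πi/6)
= (2)·ω_6^0 + (-2)·ω_6^2 + (1)·ω_6^4 + (-2)·ω_6^6 + (2)·ω_6^8 + (0)·ω_6^10

X[2] = -0.5000+0.8660i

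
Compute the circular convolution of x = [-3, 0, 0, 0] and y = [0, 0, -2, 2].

(x ⊛ y)[n] = Σ(m=0 to 3) x[m] · y[(n-m) mod 4]

Computing each output sample:
(x ⊛ y)[0] = 0
(x ⊛ y)[1] = 0
(x ⊛ y)[2] = 6
(x ⊛ y)[3] = -6

x ⊛ y = [0, 0, 6, -6]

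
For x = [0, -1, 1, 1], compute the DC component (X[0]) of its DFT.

X[0] = Σ(n=0 to 3) x[n] · ω_4^0 = Σ x[n]
= (0) + (-1) + (1) + (1)

X[0] = 1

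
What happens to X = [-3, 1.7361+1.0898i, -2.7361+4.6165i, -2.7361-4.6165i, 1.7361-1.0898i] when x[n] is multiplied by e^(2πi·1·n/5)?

Modulation property: DFT(ω_5^(-1n)·x[n]) = X[(k-1) mod 5], so circularly shift X by 1 positions.

X[k-1] = [1.7361-1.0898i, -3, 1.7361+1.0898i, -2.7361+4.6165i, -2.7361-4.6165i]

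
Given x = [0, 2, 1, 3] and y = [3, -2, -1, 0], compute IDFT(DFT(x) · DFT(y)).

(x ⊛ y)[n] = Σ(m=0 to 3) x[m] · y[(n-m) mod 4]

Computing each output sample:
(x ⊛ y)[0] = -7
(x ⊛ y)[1] = 3
(x ⊛ y)[2] = -1
(x ⊛ y)[3] = 5

x ⊛ y = [-7, 3, -1, 5]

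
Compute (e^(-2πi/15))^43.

Since ω_15^15 = 1, powers reduce modulo 15.
43 mod 15 = 13
So ω_15^43 = ω_15^13 = e^(-2πi·13/15)

ω_15^43 = ω_15^13 = 0.6691+0.7431i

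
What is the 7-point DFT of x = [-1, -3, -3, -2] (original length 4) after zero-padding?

Original 4-point DFT: [-9, 2+1i, 1, 2-1i]
Zero-padded 7-point DFT provides frequency interpolation.

DFT_7([x, 0, ...]) = [-9, -0.4010+6.1380i, 1.1235+0.0595i, 0.2775+0.9060i, 0.2775-0.9060i, 1.1235-0.0595i, -0.4010-6.1380i]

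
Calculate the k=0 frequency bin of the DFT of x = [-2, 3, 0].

X[0] = Σ(n=0 to 2) x[n] · ω_3^0 = Σ x[n]
= (-2) + (3) + (0)

X[0] = 1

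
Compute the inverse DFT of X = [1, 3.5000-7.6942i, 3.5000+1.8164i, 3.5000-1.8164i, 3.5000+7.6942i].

x[n] = (1/5) Σ(k=0 to 4) X[k] · e^(2πikn/5)

Computing each x[n]:
x[0] = 3
x[1] = 2
x[2] = 2
x[3] = -3
x[4] = -3

x = [3, 2, 2, -3, -3]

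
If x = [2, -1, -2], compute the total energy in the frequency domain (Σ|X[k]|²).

Parseval: Σ|x[n]|² = (1/N)Σ|X[k]|², so Σ|X[k]|² = N·Σ|x[n]|² = 3·9.0000

Σ|X[k]|² = N·Σ|x[n]|² = 3·9.0000 = 27.0000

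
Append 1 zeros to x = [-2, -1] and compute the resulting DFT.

Original 2-point DFT: [-3, -1]
Zero-padded 3-point DFT provides frequency interpolation.

DFT_3([x, 0, ...]) = [-3, -1.5000+0.8660i, -1.5000-0.8660i]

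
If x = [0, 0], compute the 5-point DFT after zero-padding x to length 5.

Original 2-point DFT: [0, 0]
Zero-padded 5-point DFT provides frequency interpolation.

DFT_5([x, 0, ...]) = [0, 0, 0, 0, 0]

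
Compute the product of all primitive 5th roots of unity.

The primitive 5th roots of unity are ω_5^k for k coprime to 5: k ∈ {1, 2, 3, 4}
Their product equals the constant term of the cyclotomic polynomial Φ_5(x) up to sign.
For n ≥ 3, the product of all primitive nth roots of unity is 1. (For n=1 it is 1; for n=2 it is -1.)

1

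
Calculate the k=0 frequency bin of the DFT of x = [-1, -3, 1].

X[0] = Σ(n=0 to 2) x[n] · ω_3^0 = Σ x[n]
= (-1) + (-3) + (1)

X[0] = -3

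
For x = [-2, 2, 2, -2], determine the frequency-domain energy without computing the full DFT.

Parseval: Σ|x[n]|² = (1/N)Σ|X[k]|², so Σ|X[k]|² = N·Σ|x[n]|² = 4·16.0000

Σ|X[k]|² = N·Σ|x[n]|² = 4·16.0000 = 64.0000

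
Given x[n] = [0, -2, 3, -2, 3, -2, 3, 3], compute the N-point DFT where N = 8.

X[k] = Σ(n=0 to 7) x[n] · ω_8^(nk)
where ω_8 = e^(-2πi/8)

Computing each X[k]:
X[0] = 6
X[1] = 0.5355+3.5355i
X[2] = -3+5i
X[3] = -6.5355+3.5355i
X[4] = 12
X[5] = -6.5355-3.5355i
X[6] = -3-5i
X[7] = 0.5355-3.5355i

X = [6, 0.5355+3.5355i, -3+5i, -6.5355+3.5355i, 12, -6.5355-3.5355i, -3-5i, 0.5355-3.5355i]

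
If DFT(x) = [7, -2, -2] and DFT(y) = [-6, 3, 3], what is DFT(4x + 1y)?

By linearity: DFT(4x + 1y) = 4·DFT(x) + 1·DFT(y)
= 4·[7, -2, -2] + 1·[-6, 3, 3]

Computing element-wise:
Z[0] = 4·(7) + 1·(-6) = 22
Z[1] = 4·(-2) + 1·(3) = -5
Z[2] = 4·(-2) + 1·(3) = -5

DFT(4x + 1y) = 4·X + 1·Y = [22, -5, -5]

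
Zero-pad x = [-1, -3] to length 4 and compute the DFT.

Original 2-point DFT: [-4, 2]
Zero-padded 4-point DFT provides frequency interpolation.

DFT_4([x, 0, ...]) = [-4, -1+3i, 2, -1-3i]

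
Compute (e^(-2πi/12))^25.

Since ω_12^12 = 1, powers reduce modulo 12.
25 mod 12 = 1
So ω_12^25 = ω_12^1 = e^(-2πi·1/12)

ω_12^25 = ω_12^1 = 0.8660-0.5000i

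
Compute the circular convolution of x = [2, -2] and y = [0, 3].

(x ⊛ y)[n] = Σ(m=0 to 1) x[m] · y[(n-m) mod 2]

Computing each output sample:
(x ⊛ y)[0] = -6
(x ⊛ y)[1] = 6

x ⊛ y = [-6, 6]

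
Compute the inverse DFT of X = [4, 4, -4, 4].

x[n] = (1/4) Σ(k=0 to 3) X[k] · e^(2πikn/4)

Computing each x[n]:
x[0] = 2
x[1] = 2
x[2] = -2
x[3] = 2

x = [2, 2, -2, 2]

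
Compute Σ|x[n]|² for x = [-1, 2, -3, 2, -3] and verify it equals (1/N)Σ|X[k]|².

Time domain:
Σ|x[n]|² = |-1|² + |2|² + |-3|² + |2|² + |-3|² = 27.0000

Frequency domain:
(1/5)Σ|X[k]|² = (1/5)(|-3|² + |-0.5000-1.8164i|² + |-0.5000-7.6942i|² + |-0.5000+7.6942i|² + |-0.5000+1.8164i|²) = (1/5)·135.0000 = 27.0000

Both sides agree, confirming Parseval's theorem.

Σ|x[n]|² = (1/N)Σ|X[k]|² = 27.0000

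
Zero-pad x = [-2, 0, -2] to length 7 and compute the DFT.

Original 3-point DFT: [-4, -1.0000-1.7321i, -1.0000+1.7321i]
Zero-padded 7-point DFT provides frequency interpolation.

DFT_7([x, 0, ...]) = [-4, -1.5550+1.9499i, -0.1981-0.8678i, -3.2470-1.5637i, -3.2470+1.5637i, -0.1981+0.8678i, -1.5550-1.9499i]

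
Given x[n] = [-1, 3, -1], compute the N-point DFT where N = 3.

X[k] = Σ(n=0 to 2) x[n] · ω_3^(nk)
where ω_3 = e^(-2πi/3)

Computing each X[k]:
X[0] = 1
X[1] = -2.0000-3.4641i
X[2] = -2.0000+3.4641i

X = [1, -2.0000-3.4641i, -2.0000+3.4641i]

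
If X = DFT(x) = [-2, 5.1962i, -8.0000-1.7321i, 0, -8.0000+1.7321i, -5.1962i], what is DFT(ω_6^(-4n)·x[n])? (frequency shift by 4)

Modulation property: DFT(ω_6^(-4n)·x[n]) = X[(k-4) mod 6], so circularly shift X by 4 positions.

X[k-4] = [-8.0000-1.7321i, 0, -8.0000+1.7321i, -5.1962i, -2, 5.1962i]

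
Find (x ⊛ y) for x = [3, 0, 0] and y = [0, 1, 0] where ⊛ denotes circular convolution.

(x ⊛ y)[n] = Σ(m=0 to 2) x[m] · y[(n-m) mod 3]

Computing each output sample:
(x ⊛ y)[0] = 0
(x ⊛ y)[1] = 3
(x ⊛ y)[2] = 0

x ⊛ y = [0, 3, 0]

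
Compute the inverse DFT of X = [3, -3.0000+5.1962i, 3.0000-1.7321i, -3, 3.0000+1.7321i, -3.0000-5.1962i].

x[n] = (1/6) Σ(k=0 to 5) X[k] · e^(2πikn/6)

Computing each x[n]:
x[0] = 0
x[1] = -1
x[2] = -2
x[3] = 3
x[4] = 2
x[5] = 1

x = [0, -1, -2, 3, 2, 1]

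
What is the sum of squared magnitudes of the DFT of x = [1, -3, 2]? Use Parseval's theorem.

Parseval: Σ|x[n]|² = (1/N)Σ|X[k]|², so Σ|X[k]|² = N·Σ|x[n]|² = 3·14.0000

Σ|X[k]|² = N·Σ|x[n]|² = 3·14.0000 = 42.0000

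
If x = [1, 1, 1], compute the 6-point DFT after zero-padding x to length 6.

Original 3-point DFT: [3, 0, 0]
Zero-padded 6-point DFT provides frequency interpolation.

DFT_6([x, 0, ...]) = [3, 1.0000-1.7321i, 0, 1, 0, 1.0000+1.7321i]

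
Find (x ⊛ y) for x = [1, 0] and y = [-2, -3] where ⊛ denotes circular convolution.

(x ⊛ y)[n] = Σ(m=0 to 1) x[m] · y[(n-m) mod 2]

Computing each output sample:
(x ⊛ y)[0] = -2
(x ⊛ y)[1] = -3

x ⊛ y = [-2, -3]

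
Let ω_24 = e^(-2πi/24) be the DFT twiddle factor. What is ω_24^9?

ω_24^9 = e^(-2πi·9/24)
= cos(-2π·9/24) + i·sin(-2π·9/24)
= cos(-18π/24) + i·sin(-18π/24)

ω_24^9 = cos(-18π/24) + i·sin(-18π/24) = -0.7071-0.7071i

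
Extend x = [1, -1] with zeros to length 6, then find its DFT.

Original 2-point DFT: [0, 2]
Zero-padded 6-point DFT provides frequency interpolation.

DFT_6([x, 0, ...]) = [0, 0.5000+0.8660i, 1.5000+0.8660i, 2, 1.5000-0.8660i, 0.5000-0.8660i]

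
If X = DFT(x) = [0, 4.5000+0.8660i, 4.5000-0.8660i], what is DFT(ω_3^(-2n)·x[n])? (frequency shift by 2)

Modulation property: DFT(ω_3^(-2n)·x[n]) = X[(k-2) mod 3], so circularly shift X by 2 positions.

X[k-2] = [4.5000+0.8660i, 4.5000-0.8660i, 0]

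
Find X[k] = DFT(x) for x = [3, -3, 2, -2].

X[k] = Σ(n=0 to 3) x[n] · ω_4^(nk)
where ω_4 = e^(-2πi/4)

Computing each X[k]:
X[0] = 0
X[1] = 1+1i
X[2] = 10
X[3] = 1-1i

X = [0, 1+1i, 10, 1-1i]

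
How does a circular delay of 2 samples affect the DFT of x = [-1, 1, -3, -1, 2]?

Time shift by 2: X_shifted[k] = ω_5^(2k) · X[k]
Shifted x = [-1, 2, -1, 1, -3]

DFT(x[n-2]) = [-2, -1.3090-3.5797i, -0.1910-4.8410i, -0.1910+4.8410i, -1.3090+3.5797i]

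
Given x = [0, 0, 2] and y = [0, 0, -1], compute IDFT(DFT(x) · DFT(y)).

(x ⊛ y)[n] = Σ(m=0 to 2) x[m] · y[(n-m) mod 3]

Computing each output sample:
(x ⊛ y)[0] = 0
(x ⊛ y)[1] = -2
(x ⊛ y)[2] = 0

x ⊛ y = [0, -2, 0]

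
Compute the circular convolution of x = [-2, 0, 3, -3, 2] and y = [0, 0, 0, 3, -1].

(x ⊛ y)[n] = Σ(m=0 to 4) x[m] · y[(n-m) mod 5]

Computing each output sample:
(x ⊛ y)[0] = 9
(x ⊛ y)[1] = -12
(x ⊛ y)[2] = 9
(x ⊛ y)[3] = -8
(x ⊛ y)[4] = 2

x ⊛ y = [9, -12, 9, -8, 2]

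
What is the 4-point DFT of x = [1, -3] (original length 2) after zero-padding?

Original 2-point DFT: [-2, 4]
Zero-padded 4-point DFT provides frequency interpolation.

DFT_4([x, 0, ...]) = [-2, 1+3i, 4, 1-3i]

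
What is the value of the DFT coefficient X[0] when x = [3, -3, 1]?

X[0] = Σ(n=0 to 2) x[n] · ω_3^0 = Σ x[n]
= (3) + (-3) + (1)

X[0] = 1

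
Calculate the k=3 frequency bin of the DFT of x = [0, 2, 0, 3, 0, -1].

X[3] = Σ(n=0 to 5) x[n] · ω_6^(3n) where ω_6 = e^(-2πi/6)
= (0)·ω_6^0 + (2)·ω_6^3 + (0)·ω_6^6 + (3)·ω_6^9 + (0)·ω_6^12 + (-1)·ω_6^15

X[3] = -4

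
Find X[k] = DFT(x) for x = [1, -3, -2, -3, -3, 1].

X[k] = Σ(n=0 to 5) x[n] · ω_6^(nk)
where ω_6 = e^(-2πi/6)

Computing each X[k]:
X[0] = -9
X[1] = 5.5000+2.5981i
X[2] = 1.5000+4.3301i
X[3] = 1
X[4] = 1.5000-4.3301i
X[5] = 5.5000-2.5981i

X = [-9, 5.5000+2.5981i, 1.5000+4.3301i, 1, 1.5000-4.3301i, 5.5000-2.5981i]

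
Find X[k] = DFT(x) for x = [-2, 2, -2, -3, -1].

X[k] = Σ(n=0 to 4) x[n] · ω_5^(nk)
where ω_5 = e^(-2πi/5)

Computing each X[k]:
X[0] = -6
X[1] = 2.3541-3.4410i
X[2] = -4.3541-0.8123i
X[3] = -4.3541+0.8123i
X[4] = 2.3541+3.4410i

X = [-6, 2.3541-3.4410i, -4.3541-0.8123i, -4.3541+0.8123i, 2.3541+3.4410i]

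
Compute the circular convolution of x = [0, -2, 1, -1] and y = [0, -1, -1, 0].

(x ⊛ y)[n] = Σ(m=0 to 3) x[m] · y[(n-m) mod 4]

Computing each output sample:
(x ⊛ y)[0] = 0
(x ⊛ y)[1] = 1
(x ⊛ y)[2] = 2
(x ⊛ y)[3] = 1

x ⊛ y = [0, 1, 2, 1]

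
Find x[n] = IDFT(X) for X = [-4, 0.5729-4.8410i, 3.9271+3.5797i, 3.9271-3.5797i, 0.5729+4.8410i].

x[n] = (1/5) Σ(k=0 to 4) X[k] · e^(2πikn/5)

Computing each x[n]:
x[0] = 1
x[1] = -1
x[2] = 2
x[3] = -3
x[4] = -3

x = [1, -1, 2, -3, -3]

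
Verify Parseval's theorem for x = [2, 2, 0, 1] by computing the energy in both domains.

Time domain:
Σ|x[n]|² = |2|² + |2|² + |0|² + |1|² = 9.0000

Frequency domain:
(1/4)Σ|X[k]|² = (1/4)(|5|² + |2-1i|² + |-1|² + |2+1i|²) = (1/4)·36.0000 = 9.0000

Both sides agree, confirming Parseval's theorem.

Σ|x[n]|² = (1/N)Σ|X[k]|² = 9.0000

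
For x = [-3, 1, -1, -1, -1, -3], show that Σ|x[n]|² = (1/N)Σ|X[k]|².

Time domain:
Σ|x[n]|² = |-3|² + |1|² + |-1|² + |-1|² + |-1|² + |-3|² = 22.0000

Frequency domain:
(1/6)Σ|X[k]|² = (1/6)(|-8|² + |-2.0000-3.4641i|² + |-2.0000-3.4641i|² + |-2|² + |-2.0000+3.4641i|² + |-2.0000+3.4641i|²) = (1/6)·132.0000 = 22.0000

Both sides agree, confirming Parseval's theorem.

Σ|x[n]|² = (1/N)Σ|X[k]|² = 22.0000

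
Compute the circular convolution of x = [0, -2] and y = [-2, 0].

(x ⊛ y)[n] = Σ(m=0 to 1) x[m] · y[(n-m) mod 2]

Computing each output sample:
(x ⊛ y)[0] = 0
(x ⊛ y)[1] = 4

x ⊛ y = [0, 4]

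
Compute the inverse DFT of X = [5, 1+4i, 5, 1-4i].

x[n] = (1/4) Σ(k=0 to 3) X[k] · e^(2πikn/4)

Computing each x[n]:
x[0] = 3
x[1] = -2
x[2] = 2
x[3] = 2

x = [3, -2, 2, 2]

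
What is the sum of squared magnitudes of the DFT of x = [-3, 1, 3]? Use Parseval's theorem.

Parseval: Σ|x[n]|² = (1/N)Σ|X[k]|², so Σ|X[k]|² = N·Σ|x[n]|² = 3·19.0000

Σ|X[k]|² = N·Σ|x[n]|² = 3·19.0000 = 57.0000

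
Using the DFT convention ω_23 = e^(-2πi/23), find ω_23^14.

ω_23^14 = e^(-2πi·14/23)
= cos(-2π·14/23) + i·sin(-2π·14/23)
= cos(-28π/23) + i·sin(-28π/23)

ω_23^14 = cos(-28π/23) + i·sin(-28π/23) = -0.7757+0.6311i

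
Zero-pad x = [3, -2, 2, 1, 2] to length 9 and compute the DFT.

Original 5-point DFT: [6, 0.5729+3.2164i, 3.9271+3.3022i, 3.9271-3.3022i, 0.5729-3.2164i]
Zero-padded 9-point DFT provides frequency interpolation.

DFT_9([x, 0, ...]) = [6, -0.5642-2.2341i, 1.8054+3.4372i, 3.0000+1.7321i, 6.2588+3.0732i, 6.2588-3.0732i, 3.0000-1.7321i, 1.8054-3.4372i, -0.5642+2.2341i]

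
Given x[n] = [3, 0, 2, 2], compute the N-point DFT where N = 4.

X[k] = Σ(n=0 to 3) x[n] · ω_4^(nk)
where ω_4 = e^(-2πi/4)

Computing each X[k]:
X[0] = 7
X[1] = 1+2i
X[2] = 3
X[3] = 1-2i

X = [7, 1+2i, 3, 1-2i]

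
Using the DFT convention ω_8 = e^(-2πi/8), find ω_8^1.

ω_8^1 = e^(-2πi·1/8)
= cos(-2π·1/8) + i·sin(-2π·1/8)
= cos(-2π/8) + i·sin(-2π/8)

ω_8^1 = cos(-2π/8) + i·sin(-2π/8) = 0.7071-0.7071i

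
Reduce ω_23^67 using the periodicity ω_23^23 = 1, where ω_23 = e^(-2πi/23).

Since ω_23^23 = 1, powers reduce modulo 23.
67 mod 23 = 21
So ω_23^67 = ω_23^21 = e^(-2πi·21/23)

ω_23^67 = ω_23^21 = 0.8544+0.5196i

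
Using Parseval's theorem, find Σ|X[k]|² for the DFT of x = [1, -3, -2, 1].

Parseval: Σ|x[n]|² = (1/N)Σ|X[k]|², so Σ|X[k]|² = N·Σ|x[n]|² = 4·15.0000

Σ|X[k]|² = N·Σ|x[n]|² = 4·15.0000 = 60.0000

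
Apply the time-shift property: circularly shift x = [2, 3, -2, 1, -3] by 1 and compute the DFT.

Time shift by 1: X_shifted[k] = ω_5^(1k) · X[k]
Shifted x = [-3, 2, 3, -2, 1]

DFT(x[n-1]) = [1, -2.8820-3.8900i, -5.1180+4.1675i, -5.1180-4.1675i, -2.8820+3.8900i]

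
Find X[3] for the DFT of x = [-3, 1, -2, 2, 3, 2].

X[3] = Σ(n=0 to 5) x[n] · ω_6^(3n) where ω_6 = e^(-2πi/6)
= (-3)·ω_6^0 + (1)·ω_6^3 + (-2)·ω_6^6 + (2)·ω_6^9 + (3)·ω_6^12 + (2)·ω_6^15

X[3] = -7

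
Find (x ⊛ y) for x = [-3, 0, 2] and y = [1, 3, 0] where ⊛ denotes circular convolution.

(x ⊛ y)[n] = Σ(m=0 to 2) x[m] · y[(n-m) mod 3]

Computing each output sample:
(x ⊛ y)[0] = 3
(x ⊛ y)[1] = -9
(x ⊛ y)[2] = 2

x ⊛ y = [3, -9, 2]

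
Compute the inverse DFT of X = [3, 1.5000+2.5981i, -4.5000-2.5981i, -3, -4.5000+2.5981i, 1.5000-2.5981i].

x[n] = (1/6) Σ(k=0 to 5) X[k] · e^(2πikn/6)

Computing each x[n]:
x[0] = -1
x[1] = 2
x[2] = -1
x[3] = -1
x[4] = 2
x[5] = 2

x = [-1, 2, -1, -1, 2, 2]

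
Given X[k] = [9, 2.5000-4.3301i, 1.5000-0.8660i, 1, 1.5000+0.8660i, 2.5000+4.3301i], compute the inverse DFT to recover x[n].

x[n] = (1/6) Σ(k=0 to 5) X[k] · e^(2πikn/6)

Computing each x[n]:
x[0] = 3
x[1] = 3
x[2] = 2
x[3] = 1
x[4] = 0
x[5] = 0

x = [3, 3, 2, 1, 0, 0]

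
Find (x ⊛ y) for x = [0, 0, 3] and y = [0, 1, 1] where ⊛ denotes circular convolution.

(x ⊛ y)[n] = Σ(m=0 to 2) x[m] · y[(n-m) mod 3]

Computing each output sample:
(x ⊛ y)[0] = 3
(x ⊛ y)[1] = 3
(x ⊛ y)[2] = 0

x ⊛ y = [3, 3, 0]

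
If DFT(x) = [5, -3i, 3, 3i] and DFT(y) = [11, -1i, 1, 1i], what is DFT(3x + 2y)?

By linearity: DFT(3x + 2y) = 3·DFT(x) + 2·DFT(y)
= 3·[5, -3i, 3, 3i] + 2·[11, -1i, 1, 1i]

Computing element-wise:
Z[0] = 3·(5) + 2·(11) = 37
Z[1] = 3·(-3i) + 2·(-1i) = -11i
Z[2] = 3·(3) + 2·(1) = 11
Z[3] = 3·(3i) + 2·(1i) = 11i

DFT(3x + 2y) = 3·X + 2·Y = [37, -11i, 11, 11i]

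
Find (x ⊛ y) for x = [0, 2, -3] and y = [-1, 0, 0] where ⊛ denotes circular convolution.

(x ⊛ y)[n] = Σ(m=0 to 2) x[m] · y[(n-m) mod 3]

Computing each output sample:
(x ⊛ y)[0] = 0
(x ⊛ y)[1] = -2
(x ⊛ y)[2] = 3

x ⊛ y = [0, -2, 3]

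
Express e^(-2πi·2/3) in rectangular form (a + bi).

ω_3^2 = e^(-2πi·2/3)
= cos(-2π·2/3) + i·sin(-2π·2/3)
= cos(-4π/3) + i·sin(-4π/3)

ω_3^2 = cos(-4π/3) + i·sin(-4π/3) = -0.5000+0.8660i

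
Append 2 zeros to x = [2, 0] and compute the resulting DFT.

Original 2-point DFT: [2, 2]
Zero-padded 4-point DFT provides frequency interpolation.

DFT_4([x, 0, ...]) = [2, 2, 2, 2]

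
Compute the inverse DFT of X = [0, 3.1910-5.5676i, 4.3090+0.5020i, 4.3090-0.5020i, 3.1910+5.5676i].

x[n] = (1/5) Σ(k=0 to 4) X[k] · e^(2πikn/5)

Computing each x[n]:
x[0] = 3
x[1] = 1
x[2] = 1
x[3] = -2
x[4] = -3

x = [3, 1, 1, -2, -3]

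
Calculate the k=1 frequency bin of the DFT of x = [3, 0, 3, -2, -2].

X[1] = Σ(n=0 to 4) x[n] · ω_5^(1n) where ω_5 = e^(-2πi/5)
= (3)·ω_5^0 + (0)·ω_5^1 + (3)·ω_5^2 + (-2)·ω_5^3 + (-2)·ω_5^4

X[1] = 1.5729-4.8410i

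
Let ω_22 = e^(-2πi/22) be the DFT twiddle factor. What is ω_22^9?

ω_22^9 = e^(-2πi·9/22)
= cos(-2π·9/22) + i·sin(-2π·9/22)
= cos(-18π/22) + i·sin(-18π/22)

ω_22^9 = cos(-18π/22) + i·sin(-18π/22) = -0.8413-0.5406i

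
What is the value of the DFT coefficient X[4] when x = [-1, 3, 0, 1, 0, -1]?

X[4] = Σ(n=0 to 5) x[n] · ω_6^(4n) where ω_6 = e^(-2πi/6)
= (-1)·ω_6^0 + (3)·ω_6^4 + (0)·ω_6^8 + (1)·ω_6^12 + (0)·ω_6^16 + (-1)·ω_6^20

X[4] = -1.0000+3.4641i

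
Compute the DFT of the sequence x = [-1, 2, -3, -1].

X[k] = Σ(n=0 to 3) x[n] · ω_4^(nk)
where ω_4 = e^(-2πi/4)

Computing each X[k]:
X[0] = -3
X[1] = 2-3i
X[2] = -5
X[3] = 2+3i

X = [-3, 2-3i, -5, 2+3i]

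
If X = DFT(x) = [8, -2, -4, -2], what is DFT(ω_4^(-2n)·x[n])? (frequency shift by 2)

Modulation property: DFT(ω_4^(-2n)·x[n]) = X[(k-2) mod 4], so circularly shift X by 2 positions.

X[k-2] = [-4, -2, 8, -2]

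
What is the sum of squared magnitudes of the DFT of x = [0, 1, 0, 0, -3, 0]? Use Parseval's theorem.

Parseval: Σ|x[n]|² = (1/N)Σ|X[k]|², so Σ|X[k]|² = N·Σ|x[n]|² = 6·10.0000

Σ|X[k]|² = N·Σ|x[n]|² = 6·10.0000 = 60.0000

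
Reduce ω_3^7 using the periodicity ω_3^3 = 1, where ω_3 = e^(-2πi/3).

Since ω_3^3 = 1, powers reduce modulo 3.
7 mod 3 = 1
So ω_3^7 = ω_3^1 = e^(-2πi·1/3)

ω_3^7 = ω_3^1 = -0.5000-0.8660i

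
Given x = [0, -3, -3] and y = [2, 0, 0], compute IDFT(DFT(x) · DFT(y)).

(x ⊛ y)[n] = Σ(m=0 to 2) x[m] · y[(n-m) mod 3]

Computing each output sample:
(x ⊛ y)[0] = 0
(x ⊛ y)[1] = -6
(x ⊛ y)[2] = -6

x ⊛ y = [0, -6, -6]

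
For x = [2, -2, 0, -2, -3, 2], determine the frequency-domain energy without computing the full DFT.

Parseval: Σ|x[n]|² = (1/N)Σ|X[k]|², so Σ|X[k]|² = N·Σ|x[n]|² = 6·25.0000

Σ|X[k]|² = N·Σ|x[n]|² = 6·25.0000 = 150.0000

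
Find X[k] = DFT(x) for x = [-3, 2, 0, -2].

X[k] = Σ(n=0 to 3) x[n] · ω_4^(nk)
where ω_4 = e^(-2πi/4)

Computing each X[k]:
X[0] = -3
X[1] = -3-4i
X[2] = -3
X[3] = -3+4i

X = [-3, -3-4i, -3, -3+4i]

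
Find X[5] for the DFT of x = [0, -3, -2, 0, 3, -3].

X[5] = Σ(n=0 to 5) x[n] · ω_6^(5n) where ω_6 = e^(-2πi/6)
= (0)·ω_6^0 + (-3)·ω_6^5 + (-2)·ω_6^10 + (0)·ω_6^15 + (3)·ω_6^20 + (-3)·ω_6^25

X[5] = -3.5000-4.3301i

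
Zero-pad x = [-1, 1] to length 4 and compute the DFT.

Original 2-point DFT: [0, -2]
Zero-padded 4-point DFT provides frequency interpolation.

DFT_4([x, 0, ...]) = [0, -1-1i, -2, -1+1i]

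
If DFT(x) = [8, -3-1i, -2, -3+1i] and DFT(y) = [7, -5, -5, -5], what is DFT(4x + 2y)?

By linearity: DFT(4x + 2y) = 4·DFT(x) + 2·DFT(y)
= 4·[8, -3-1i, -2, -3+1i] + 2·[7, -5, -5, -5]

Computing element-wise:
Z[0] = 4·(8) + 2·(7) = 46
Z[1] = 4·(-3-1i) + 2·(-5) = -22-4i
Z[2] = 4·(-2) + 2·(-5) = -18
Z[3] = 4·(-3+1i) + 2·(-5) = -22+4i

DFT(4x + 2y) = 4·X + 2·Y = [46, -22-4i, -18, -22+4i]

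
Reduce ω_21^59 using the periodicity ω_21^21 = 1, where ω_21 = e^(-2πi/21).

Since ω_21^21 = 1, powers reduce modulo 21.
59 mod 21 = 17
So ω_21^59 = ω_21^17 = e^(-2πi·17/21)

ω_21^59 = ω_21^17 = 0.3653+0.9309i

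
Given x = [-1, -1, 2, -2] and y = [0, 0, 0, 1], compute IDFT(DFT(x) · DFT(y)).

(x ⊛ y)[n] = Σ(m=0 to 3) x[m] · y[(n-m) mod 4]

Computing each output sample:
(x ⊛ y)[0] = -1
(x ⊛ y)[1] = 2
(x ⊛ y)[2] = -2
(x ⊛ y)[3] = -1

x ⊛ y = [-1, 2, -2, -1]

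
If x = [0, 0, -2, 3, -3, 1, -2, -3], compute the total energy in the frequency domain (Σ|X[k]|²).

Parseval: Σ|x[n]|² = (1/N)Σ|X[k]|², so Σ|X[k]|² = N·Σ|x[n]|² = 8·36.0000

Σ|X[k]|² = N·Σ|x[n]|² = 8·36.0000 = 288.0000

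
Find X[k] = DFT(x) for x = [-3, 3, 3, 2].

X[k] = Σ(n=0 to 3) x[n] · ω_4^(nk)
where ω_4 = e^(-2πi/4)

Computing each X[k]:
X[0] = 5
X[1] = -6-1i
X[2] = -5
X[3] = -6+1i

X = [5, -6-1i, -5, -6+1i]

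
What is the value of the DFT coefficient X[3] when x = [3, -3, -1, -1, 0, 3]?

X[3] = Σ(n=0 to 5) x[n] · ω_6^(3n) where ω_6 = e^(-2πi/6)
= (3)·ω_6^0 + (-3)·ω_6^3 + (-1)·ω_6^6 + (-1)·ω_6^9 + (0)·ω_6^12 + (3)·ω_6^15

X[3] = 3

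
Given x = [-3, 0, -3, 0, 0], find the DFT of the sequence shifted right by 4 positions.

Time shift by 4: X_shifted[k] = ω_5^(4k) · X[k]
Shifted x = [0, -3, 0, 0, -3]

DFT(x[n-4]) = [-6, -1.8541, 4.8541, 4.8541, -1.8541]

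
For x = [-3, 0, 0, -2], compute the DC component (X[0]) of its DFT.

X[0] = Σ(n=0 to 3) x[n] · ω_4^0 = Σ x[n]
= (-3) + (0) + (0) + (-2)

X[0] = -5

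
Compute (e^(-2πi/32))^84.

Since ω_32^32 = 1, powers reduce modulo 32.
84 mod 32 = 20
So ω_32^84 = ω_32^20 = e^(-2πi·20/32)

ω_32^84 = ω_32^20 = -0.7071+0.7071i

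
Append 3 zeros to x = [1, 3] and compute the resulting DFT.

Original 2-point DFT: [4, -2]
Zero-padded 5-point DFT provides frequency interpolation.

DFT_5([x, 0, ...]) = [4, 1.9271-2.8532i, -1.4271-1.7634i, -1.4271+1.7634i, 1.9271+2.8532i]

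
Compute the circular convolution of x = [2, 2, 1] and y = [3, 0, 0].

(x ⊛ y)[n] = Σ(m=0 to 2) x[m] · y[(n-m) mod 3]

Computing each output sample:
(x ⊛ y)[0] = 6
(x ⊛ y)[1] = 6
(x ⊛ y)[2] = 3

x ⊛ y = [6, 6, 3]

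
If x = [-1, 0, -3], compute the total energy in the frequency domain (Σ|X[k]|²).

Parseval: Σ|x[n]|² = (1/N)Σ|X[k]|², so Σ|X[k]|² = N·Σ|x[n]|² = 3·10.0000

Σ|X[k]|² = N·Σ|x[n]|² = 3·10.0000 = 30.0000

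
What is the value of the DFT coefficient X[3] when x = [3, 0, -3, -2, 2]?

X[3] = Σ(n=0 to 4) x[n] · ω_5^(3n) where ω_5 = e^(-2πi/5)
= (3)·ω_5^0 + (0)·ω_5^3 + (-3)·ω_5^6 + (-2)·ω_5^9 + (2)·ω_5^12

X[3] = -0.1631-0.2245i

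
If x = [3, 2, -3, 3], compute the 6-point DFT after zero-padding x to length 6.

Original 4-point DFT: [5, 6+1i, -5, 6-1i]
Zero-padded 6-point DFT provides frequency interpolation.

DFT_6([x, 0, ...]) = [5, 2.5000+0.8660i, 6.5000-4.3301i, -5, 6.5000+4.3301i, 2.5000-0.8660i]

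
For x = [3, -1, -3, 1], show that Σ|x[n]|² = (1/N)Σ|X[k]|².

Time domain:
Σ|x[n]|² = |3|² + |-1|² + |-3|² + |1|² = 20.0000

Frequency domain:
(1/4)Σ|X[k]|² = (1/4)(|0|² + |6+2i|² + |0|² + |6-2i|²) = (1/4)·80.0000 = 20.0000

Both sides agree, confirming Parseval's theorem.

Σ|x[n]|² = (1/N)Σ|X[k]|² = 20.0000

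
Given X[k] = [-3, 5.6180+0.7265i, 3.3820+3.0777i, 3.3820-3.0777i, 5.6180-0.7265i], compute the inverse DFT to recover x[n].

x[n] = (1/5) Σ(k=0 to 4) X[k] · e^(2πikn/5)

Computing each x[n]:
x[0] = 3
x[1] = -2
x[2] = -1
x[3] = -3
x[4] = 0

x = [3, -2, -1, -3, 0]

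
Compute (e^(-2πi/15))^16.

Since ω_15^15 = 1, powers reduce modulo 15.
16 mod 15 = 1
So ω_15^16 = ω_15^1 = e^(-2πi·1/15)

ω_15^16 = ω_15^1 = 0.9135-0.4067i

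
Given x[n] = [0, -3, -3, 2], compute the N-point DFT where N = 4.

X[k] = Σ(n=0 to 3) x[n] · ω_4^(nk)
where ω_4 = e^(-2πi/4)

Computing each X[k]:
X[0] = -4
X[1] = 3+5i
X[2] = -2
X[3] = 3-5i

X = [-4, 3+5i, -2, 3-5i]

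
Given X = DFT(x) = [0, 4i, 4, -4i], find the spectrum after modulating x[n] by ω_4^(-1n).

Modulation property: DFT(ω_4^(-1n)·x[n]) = X[(k-1) mod 4], so circularly shift X by 1 positions.

X[k-1] = [-4i, 0, 4i, 4]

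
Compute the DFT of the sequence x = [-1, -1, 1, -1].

X[k] = Σ(n=0 to 3) x[n] · ω_4^(nk)
where ω_4 = e^(-2πi/4)

Computing each X[k]:
X[0] = -2
X[1] = -2
X[2] = 2
X[3] = -2

X = [-2, -2, 2, -2]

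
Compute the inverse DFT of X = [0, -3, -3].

x[n] = (1/3) Σ(k=0 to 2) X[k] · e^(2πikn/3)

Computing each x[n]:
x[0] = -2
x[1] = 1
x[2] = 1

x = [-2, 1, 1]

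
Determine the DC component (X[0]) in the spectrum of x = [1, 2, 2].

X[0] = Σ(n=0 to 2) x[n] · ω_3^0 = Σ x[n]
= (1) + (2) + (2)

X[0] = 5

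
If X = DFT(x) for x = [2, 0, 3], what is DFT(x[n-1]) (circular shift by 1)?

Time shift by 1: X_shifted[k] = ω_3^(1k) · X[k]
Shifted x = [3, 2, 0]

DFT(x[n-1]) = [5, 2.0000-1.7321i, 2.0000+1.7321i]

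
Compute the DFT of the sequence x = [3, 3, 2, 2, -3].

X[k] = Σ(n=0 to 4) x[n] · ω_5^(nk)
where ω_5 = e^(-2πi/5)

Computing each X[k]:
X[0] = 7
X[1] = -0.2361-5.7063i
X[2] = 4.2361-3.5267i
X[3] = 4.2361+3.5267i
X[4] = -0.2361+5.7063i

X = [7, -0.2361-5.7063i, 4.2361-3.5267i, 4.2361+3.5267i, -0.2361+5.7063i]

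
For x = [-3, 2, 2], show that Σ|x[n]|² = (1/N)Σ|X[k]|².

Time domain:
Σ|x[n]|² = |-3|² + |2|² + |2|² = 17.0000

Frequency domain:
(1/3)Σ|X[k]|² = (1/3)(|1|² + |-5|² + |-5|²) = (1/3)·51.0000 = 17.0000

Both sides agree, confirming Parseval's theorem.

Σ|x[n]|² = (1/N)Σ|X[k]|² = 17.0000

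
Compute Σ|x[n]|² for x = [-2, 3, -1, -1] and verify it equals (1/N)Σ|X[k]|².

Time domain:
Σ|x[n]|² = |-2|² + |3|² + |-1|² + |-1|² = 15.0000

Frequency domain:
(1/4)Σ|X[k]|² = (1/4)(|-1|² + |-1-4i|² + |-5|² + |-1+4i|²) = (1/4)·60.0000 = 15.0000

Both sides agree, confirming Parseval's theorem.

Σ|x[n]|² = (1/N)Σ|X[k]|² = 15.0000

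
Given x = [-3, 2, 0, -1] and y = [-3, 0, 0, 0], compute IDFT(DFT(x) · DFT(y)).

(x ⊛ y)[n] = Σ(m=0 to 3) x[m] · y[(n-m) mod 4]

Computing each output sample:
(x ⊛ y)[0] = 9
(x ⊛ y)[1] = -6
(x ⊛ y)[2] = 0
(x ⊛ y)[3] = 3

x ⊛ y = [9, -6, 0, 3]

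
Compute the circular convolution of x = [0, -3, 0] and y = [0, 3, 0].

(x ⊛ y)[n] = Σ(m=0 to 2) x[m] · y[(n-m) mod 3]

Computing each output sample:
(x ⊛ y)[0] = 0
(x ⊛ y)[1] = 0
(x ⊛ y)[2] = -9

x ⊛ y = [0, 0, -9]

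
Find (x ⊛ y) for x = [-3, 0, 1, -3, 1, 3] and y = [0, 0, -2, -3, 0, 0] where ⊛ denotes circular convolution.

(x ⊛ y)[n] = Σ(m=0 to 5) x[m] · y[(n-m) mod 6]

Computing each output sample:
(x ⊛ y)[0] = 7
(x ⊛ y)[1] = -9
(x ⊛ y)[2] = -3
(x ⊛ y)[3] = 9
(x ⊛ y)[4] = -2
(x ⊛ y)[5] = 3

x ⊛ y = [7, -9, -3, 9, -2, 3]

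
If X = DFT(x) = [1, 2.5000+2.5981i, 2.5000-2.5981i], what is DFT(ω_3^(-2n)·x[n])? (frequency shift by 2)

Modulation property: DFT(ω_3^(-2n)·x[n]) = X[(k-2) mod 3], so circularly shift X by 2 positions.

X[k-2] = [2.5000+2.5981i, 2.5000-2.5981i, 1]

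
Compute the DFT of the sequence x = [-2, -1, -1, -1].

X[k] = Σ(n=0 to 3) x[n] · ω_4^(nk)
where ω_4 = e^(-2πi/4)

Computing each X[k]:
X[0] = -5
X[1] = -1
X[2] = -1
X[3] = -1

X = [-5, -1, -1, -1]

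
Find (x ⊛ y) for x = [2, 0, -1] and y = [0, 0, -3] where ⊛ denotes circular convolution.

(x ⊛ y)[n] = Σ(m=0 to 2) x[m] · y[(n-m) mod 3]

Computing each output sample:
(x ⊛ y)[0] = 0
(x ⊛ y)[1] = 3
(x ⊛ y)[2] = -6

x ⊛ y = [0, 3, -6]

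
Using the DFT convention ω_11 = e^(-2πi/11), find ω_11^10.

ω_11^10 = e^(-2πi·10/11)
= cos(-2π·10/11) + i·sin(-2π·10/11)
= cos(-20π/11) + i·sin(-20π/11)

ω_11^10 = cos(-20π/11) + i·sin(-20π/11) = 0.8413+0.5406i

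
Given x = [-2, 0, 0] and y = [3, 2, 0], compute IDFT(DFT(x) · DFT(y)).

(x ⊛ y)[n] = Σ(m=0 to 2) x[m] · y[(n-m) mod 3]

Computing each output sample:
(x ⊛ y)[0] = -6
(x ⊛ y)[1] = -4
(x ⊛ y)[2] = 0

x ⊛ y = [-6, -4, 0]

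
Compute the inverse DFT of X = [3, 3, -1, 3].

x[n] = (1/4) Σ(k=0 to 3) X[k] · e^(2πikn/4)

Computing each x[n]:
x[0] = 2
x[1] = 1
x[2] = -1
x[3] = 1

x = [2, 1, -1, 1]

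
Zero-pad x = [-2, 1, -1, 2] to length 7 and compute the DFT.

Original 4-point DFT: [0, -1+1i, -6, -1-1i]
Zero-padded 7-point DFT provides frequency interpolation.

DFT_7([x, 0, ...]) = [0, -2.9559-0.6747i, -0.0746+0.1549i, -3.9695-3.1656i, -3.9695+3.1656i, -0.0746-0.1549i, -2.9559+0.6747i]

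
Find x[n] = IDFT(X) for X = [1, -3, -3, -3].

x[n] = (1/4) Σ(k=0 to 3) X[k] · e^(2πikn/4)

Computing each x[n]:
x[0] = -2
x[1] = 1
x[2] = 1
x[3] = 1

x = [-2, 1, 1, 1]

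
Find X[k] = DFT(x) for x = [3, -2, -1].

X[k] = Σ(n=0 to 2) x[n] · ω_3^(nk)
where ω_3 = e^(-2πi/3)

Computing each X[k]:
X[0] = 0
X[1] = 4.5000+0.8660i
X[2] = 4.5000-0.8660i

X = [0, 4.5000+0.8660i, 4.5000-0.8660i]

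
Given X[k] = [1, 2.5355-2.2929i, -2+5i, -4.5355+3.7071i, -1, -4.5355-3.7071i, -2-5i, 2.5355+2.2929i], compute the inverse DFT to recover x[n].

x[n] = (1/8) Σ(k=0 to 7) X[k] · e^(2πikn/8)

Computing each x[n]:
x[0] = -1
x[1] = 0
x[2] = 2
x[3] = 0
x[4] = 0
x[5] = -2
x[6] = -1
x[7] = 3

x = [-1, 0, 2, 0, 0, -2, -1, 3]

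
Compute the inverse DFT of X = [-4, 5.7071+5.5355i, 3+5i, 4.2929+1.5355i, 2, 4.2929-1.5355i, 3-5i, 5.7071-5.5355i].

x[n] = (1/8) Σ(k=0 to 7) X[k] · e^(2πikn/8)

Computing each x[n]:
x[0] = 3
x[1] = -3
x[2] = -2
x[3] = -1
x[4] = -2
x[5] = -1
x[6] = 0
x[7] = 2

x = [3, -3, -2, -1, -2, -1, 0, 2]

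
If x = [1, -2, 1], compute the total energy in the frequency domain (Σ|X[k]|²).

Parseval: Σ|x[n]|² = (1/N)Σ|X[k]|², so Σ|X[k]|² = N·Σ|x[n]|² = 3·6.0000

Σ|X[k]|² = N·Σ|x[n]|² = 3·6.0000 = 18.0000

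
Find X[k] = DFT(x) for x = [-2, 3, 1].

X[k] = Σ(n=0 to 2) x[n] · ω_3^(nk)
where ω_3 = e^(-2πi/3)

Computing each X[k]:
X[0] = 2
X[1] = -4.0000-1.7321i
X[2] = -4.0000+1.7321i

X = [2, -4.0000-1.7321i, -4.0000+1.7321i]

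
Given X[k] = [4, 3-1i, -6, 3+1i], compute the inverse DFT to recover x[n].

x[n] = (1/4) Σ(k=0 to 3) X[k] · e^(2πikn/4)

Computing each x[n]:
x[0] = 1
x[1] = 3
x[2] = -2
x[3] = 2

x = [1, 3, -2, 2]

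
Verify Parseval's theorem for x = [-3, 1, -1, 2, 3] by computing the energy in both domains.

Time domain:
Σ|x[n]|² = |-3|² + |1|² + |-1|² + |2|² + |3|² = 24.0000

Frequency domain:
(1/5)Σ|X[k]|² = (1/5)(|2|² + |-2.5729+3.6655i|² + |-5.9271-1.6776i|² + |-5.9271+1.6776i|² + |-2.5729-3.6655i|²) = (1/5)·120.0000 = 24.0000

Both sides agree, confirming Parseval's theorem.

Σ|x[n]|² = (1/N)Σ|X[k]|² = 24.0000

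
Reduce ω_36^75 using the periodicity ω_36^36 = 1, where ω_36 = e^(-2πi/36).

Since ω_36^36 = 1, powers reduce modulo 36.
75 mod 36 = 3
So ω_36^75 = ω_36^3 = e^(-2πi·3/36)

ω_36^75 = ω_36^3 = 0.8660-0.5000i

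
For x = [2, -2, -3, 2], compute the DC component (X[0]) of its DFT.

X[0] = Σ(n=0 to 3) x[n] · ω_4^0 = Σ x[n]
= (2) + (-2) + (-3) + (2)

X[0] = -1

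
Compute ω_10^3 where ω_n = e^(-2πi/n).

ω_10^3 = e^(-2πi·3/10)
= cos(-2π·3/10) + i·sin(-2π·3/10)
= cos(-6π/10) + i·sin(-6π/10)

ω_10^3 = cos(-6π/10) + i·sin(-6π/10) = -0.3090-0.9511i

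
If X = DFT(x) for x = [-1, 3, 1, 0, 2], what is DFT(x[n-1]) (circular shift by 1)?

Time shift by 1: X_shifted[k] = ω_5^(1k) · X[k]
Shifted x = [2, -1, 3, 1, 0]

DFT(x[n-1]) = [5, -1.5451-0.2245i, 4.0451+2.4899i, 4.0451-2.4899i, -1.5451+0.2245i]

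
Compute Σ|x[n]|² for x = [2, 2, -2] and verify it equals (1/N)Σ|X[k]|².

Time domain:
Σ|x[n]|² = |2|² + |2|² + |-2|² = 12.0000

Frequency domain:
(1/3)Σ|X[k]|² = (1/3)(|2|² + |2.0000-3.4641i|² + |2.0000+3.4641i|²) = (1/3)·36.0000 = 12.0000

Both sides agree, confirming Parseval's theorem.

Σ|x[n]|² = (1/N)Σ|X[k]|² = 12.0000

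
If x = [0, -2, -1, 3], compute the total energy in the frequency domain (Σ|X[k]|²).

Parseval: Σ|x[n]|² = (1/N)Σ|X[k]|², so Σ|X[k]|² = N·Σ|x[n]|² = 4·14.0000

Σ|X[k]|² = N·Σ|x[n]|² = 4·14.0000 = 56.0000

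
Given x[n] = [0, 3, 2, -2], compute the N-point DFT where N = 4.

X[k] = Σ(n=0 to 3) x[n] · ω_4^(nk)
where ω_4 = e^(-2πi/4)

Computing each X[k]:
X[0] = 3
X[1] = -2-5i
X[2] = 1
X[3] = -2+5i

X = [3, -2-5i, 1, -2+5i]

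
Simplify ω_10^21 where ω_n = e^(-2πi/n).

Since ω_10^10 = 1, powers reduce modulo 10.
21 mod 10 = 1
So ω_10^21 = ω_10^1 = e^(-2πi·1/10)

ω_10^21 = ω_10^1 = 0.8090-0.5878i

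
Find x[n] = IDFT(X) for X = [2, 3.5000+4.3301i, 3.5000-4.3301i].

x[n] = (1/3) Σ(k=0 to 2) X[k] · e^(2πikn/3)

Computing each x[n]:
x[0] = 3
x[1] = -3
x[2] = 2

x = [3, -3, 2]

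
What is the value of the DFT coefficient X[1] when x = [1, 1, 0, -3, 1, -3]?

X[1] = Σ(n=0 to 5) x[n] · ω_6^(1n) where ω_6 = e^(-2πi/6)
= (1)·ω_6^0 + (1)·ω_6^1 + (0)·ω_6^2 + (-3)·ω_6^3 + (1)·ω_6^4 + (-3)·ω_6^5

X[1] = 2.5000-2.5981i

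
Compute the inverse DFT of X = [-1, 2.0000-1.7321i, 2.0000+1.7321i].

x[n] = (1/3) Σ(k=0 to 2) X[k] · e^(2πikn/3)

Computing each x[n]:
x[0] = 1
x[1] = 0
x[2] = -2

x = [1, 0, -2]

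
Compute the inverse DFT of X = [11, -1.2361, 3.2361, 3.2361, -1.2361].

x[n] = (1/5) Σ(k=0 to 4) X[k] · e^(2πikn/5)

Computing each x[n]:
x[0] = 3
x[1] = 1
x[2] = 3
x[3] = 3
x[4] = 1

x = [3, 1, 3, 3, 1]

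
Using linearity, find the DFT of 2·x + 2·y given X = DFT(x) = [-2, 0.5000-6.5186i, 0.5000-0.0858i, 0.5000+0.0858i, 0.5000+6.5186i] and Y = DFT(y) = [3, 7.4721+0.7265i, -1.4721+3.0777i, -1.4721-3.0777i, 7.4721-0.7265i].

By linearity: DFT(2x + 2y) = 2·DFT(x) + 2·DFT(y)
= 2·[-2, 0.5000-6.5186i, 0.5000-0.0858i, 0.5000+0.0858i, 0.5000+6.5186i] + 2·[3, 7.4721+0.7265i, -1.4721+3.0777i, -1.4721-3.0777i, 7.4721-0.7265i]

Computing element-wise:
Z[0] = 2·(-2) + 2·(3) = 2
Z[1] = 2·(0.5000-6.5186i) + 2·(7.4721+0.7265i) = 15.9442-11.5842i
Z[2] = 2·(0.5000-0.0858i) + 2·(-1.4721+3.0777i) = -1.9442+5.9838i
Z[3] = 2·(0.5000+0.0858i) + 2·(-1.4721-3.0777i) = -1.9442-5.9838i
Z[4] = 2·(0.5000+6.5186i) + 2·(7.4721-0.7265i) = 15.9442+11.5842i

DFT(2x + 2y) = 2·X + 2·Y = [2, 15.9442-11.5842i, -1.9442+5.9838i, -1.9442-5.9838i, 15.9442+11.5842i]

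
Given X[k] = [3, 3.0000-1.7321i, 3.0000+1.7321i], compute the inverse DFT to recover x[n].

x[n] = (1/3) Σ(k=0 to 2) X[k] · e^(2πikn/3)

Computing each x[n]:
x[0] = 3
x[1] = 1
x[2] = -1

x = [3, 1, -1]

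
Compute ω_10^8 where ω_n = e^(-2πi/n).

ω_10^8 = e^(-2πi·8/10)
= cos(-2π·8/10) + i·sin(-2π·8/10)
= cos(-16π/10) + i·sin(-16π/10)

ω_10^8 = cos(-16π/10) + i·sin(-16π/10) = 0.3090+0.9511i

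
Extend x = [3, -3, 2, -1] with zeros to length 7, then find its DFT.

Original 4-point DFT: [1, 1+2i, 9, 1-2i]
Zero-padded 7-point DFT provides frequency interpolation.

DFT_7([x, 0, ...]) = [1, 1.5855+0.8295i, 1.2421+3.0107i, 7.1724+3.8402i, 7.1724-3.8402i, 1.2421-3.0107i, 1.5855-0.8295i]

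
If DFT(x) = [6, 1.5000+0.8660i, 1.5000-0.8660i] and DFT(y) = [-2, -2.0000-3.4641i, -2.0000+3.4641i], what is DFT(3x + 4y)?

By linearity: DFT(3x + 4y) = 3·DFT(x) + 4·DFT(y)
= 3·[6, 1.5000+0.8660i, 1.5000-0.8660i] + 4·[-2, -2.0000-3.4641i, -2.0000+3.4641i]

Computing element-wise:
Z[0] = 3·(6) + 4·(-2) = 10
Z[1] = 3·(1.5000+0.8660i) + 4·(-2.0000-3.4641i) = -3.5000-11.2584i
Z[2] = 3·(1.5000-0.8660i) + 4·(-2.0000+3.4641i) = -3.5000+11.2584i

DFT(3x + 4y) = 3·X + 4·Y = [10, -3.5000-11.2584i, -3.5000+11.2584i]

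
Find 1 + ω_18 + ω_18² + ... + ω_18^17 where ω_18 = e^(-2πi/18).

Sum of all nth roots of unity equals 0 for n > 1 (geometric series with r ≠ 1).

0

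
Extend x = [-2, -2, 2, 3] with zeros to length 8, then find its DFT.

Original 4-point DFT: [1, -4+5i, -1, -4-5i]
Zero-padded 8-point DFT provides frequency interpolation.

DFT_8([x, 0, ...]) = [1, -5.5355-2.7071i, -4+5i, 1.5355+1.2929i, -1, 1.5355-1.2929i, -4-5i, -5.5355+2.7071i]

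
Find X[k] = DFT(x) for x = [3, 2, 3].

X[k] = Σ(n=0 to 2) x[n] · ω_3^(nk)
where ω_3 = e^(-2πi/3)

Computing each X[k]:
X[0] = 8
X[1] = 0.5000+0.8660i
X[2] = 0.5000-0.8660i

X = [8, 0.5000+0.8660i, 0.5000-0.8660i]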